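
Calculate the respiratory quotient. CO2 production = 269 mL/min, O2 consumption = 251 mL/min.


RQ = VCO2 / VO2
RQ = 269 / 251
RQ = 1.072


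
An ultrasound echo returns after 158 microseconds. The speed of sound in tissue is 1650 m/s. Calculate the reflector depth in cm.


depth = c * t / 2
t = 158 us = 1.5800e-04 s
depth = 1650 * 1.5800e-04 / 2
depth = 0.13035 m = 13.035 cm


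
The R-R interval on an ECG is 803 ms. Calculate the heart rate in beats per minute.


HR = 60 / RR_interval(s)
RR = 803 ms = 0.803 s
HR = 60 / 0.803 = 74.72 bpm


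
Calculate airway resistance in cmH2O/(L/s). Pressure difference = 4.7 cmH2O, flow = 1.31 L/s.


R = dP / flow
R = 4.7 / 1.31
R = 3.588 cmH2O/(L/s)


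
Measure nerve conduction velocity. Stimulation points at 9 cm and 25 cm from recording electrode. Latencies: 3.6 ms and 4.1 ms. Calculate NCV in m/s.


Distance = (25 - 9) / 100 = 0.16 m
dt = (4.1 - 3.6) / 1000 = 5.0000e-04 s
NCV = dist / dt = 320 m/s


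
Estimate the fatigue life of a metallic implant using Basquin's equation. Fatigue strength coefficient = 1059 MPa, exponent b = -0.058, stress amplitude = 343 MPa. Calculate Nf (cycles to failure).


sigma_a = sigma_f' * (2Nf)^b
2Nf = (sigma_a/sigma_f')^(1/b)
2Nf = (343/1059)^(1/-0.058)
2Nf = 2.7631918e+08
Nf = 1.3816e+08


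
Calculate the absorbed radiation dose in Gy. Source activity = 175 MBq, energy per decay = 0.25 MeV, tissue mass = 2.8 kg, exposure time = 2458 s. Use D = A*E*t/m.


A = 175 MBq = 1.7500e+08 Bq
E = 0.25 MeV = 4.005e-14 J
D = A*E*t/m = 1.7500e+08*4.005e-14*2458/2.8
D = 0.006153 Gy


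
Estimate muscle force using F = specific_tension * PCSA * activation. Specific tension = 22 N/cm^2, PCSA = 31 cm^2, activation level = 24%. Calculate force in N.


F = sigma * PCSA * activation
F = 22 * 31 * 0.24
F = 163.7 N


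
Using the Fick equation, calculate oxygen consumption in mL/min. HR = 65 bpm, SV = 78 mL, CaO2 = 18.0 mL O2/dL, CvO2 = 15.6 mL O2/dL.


CO = HR*SV = 65*78/1000 = 5.07 L/min
a-v O2 diff = 18.0 - 15.6 = 2.4 mL/dL
VO2 = CO * (CaO2-CvO2) * 10 dL/L
VO2 = 5.07 * 2.4 * 10
VO2 = 121.7 mL/min


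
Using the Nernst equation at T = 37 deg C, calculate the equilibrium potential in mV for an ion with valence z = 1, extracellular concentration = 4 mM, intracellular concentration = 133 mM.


E = (RT/(zF)) * ln(C_out/C_in)
T = 37 + 273.15 = 310.15 K
E = (8.314 * 310.15 / (1 * 96485)) * ln(4/133)
E = -93.65 mV


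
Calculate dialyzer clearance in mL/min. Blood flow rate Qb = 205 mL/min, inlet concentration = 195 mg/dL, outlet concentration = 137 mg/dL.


K = Qb * (Cb_in - Cb_out) / Cb_in
K = 205 * (195 - 137) / 195
K = 60.97 mL/min


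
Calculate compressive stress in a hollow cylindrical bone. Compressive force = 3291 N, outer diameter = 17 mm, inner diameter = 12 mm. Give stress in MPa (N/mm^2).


A = pi*(r_o^2 - r_i^2)
r_o = 8.5 mm, r_i = 6 mm
A = 113.883 mm^2
sigma = F/A = 3291 / 113.883
sigma = 28.9 MPa


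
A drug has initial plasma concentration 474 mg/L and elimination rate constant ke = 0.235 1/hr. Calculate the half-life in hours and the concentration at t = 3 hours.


t_half = ln(2) / ke = 0.693147 / 0.235 = 2.95 hr
C(t) = C0 * exp(-ke*t) = 474 * exp(-0.235*3)
C(3) = 234.2 mg/L


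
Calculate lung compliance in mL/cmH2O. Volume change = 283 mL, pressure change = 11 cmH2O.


C = dV / dP
C = 283 / 11
C = 25.73 mL/cmH2O


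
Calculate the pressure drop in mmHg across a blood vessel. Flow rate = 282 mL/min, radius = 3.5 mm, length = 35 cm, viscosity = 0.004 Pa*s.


dP = 8*mu*L*Q / (pi*r^4)
Q = 282 mL/min = 4.7e-06 m^3/s
dP = 111.659 Pa = 111.659 / 133.322 mmHg = 0.8375 mmHg


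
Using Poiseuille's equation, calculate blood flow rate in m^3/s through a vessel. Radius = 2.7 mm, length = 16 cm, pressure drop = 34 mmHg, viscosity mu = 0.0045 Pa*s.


Q = pi*r^4*dP / (8*mu*L)
r = 0.0027 m, L = 0.16 m
dP = 34 mmHg = 4532.948 Pa
Q = 1.3139e-04 m^3/s


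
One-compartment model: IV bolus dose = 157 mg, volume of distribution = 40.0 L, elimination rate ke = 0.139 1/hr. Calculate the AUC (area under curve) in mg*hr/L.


C0 = Dose/Vd = 157/40.0 = 3.925 mg/L
AUC = C0/ke = 3.925/0.139
AUC = 28.24 mg*hr/L


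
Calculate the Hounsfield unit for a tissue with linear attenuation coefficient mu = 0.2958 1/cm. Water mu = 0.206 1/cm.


HU = ((mu_tissue - mu_water) / mu_water) * 1000
HU = ((0.2958 - 0.206) / 0.206) * 1000
HU = 435.9


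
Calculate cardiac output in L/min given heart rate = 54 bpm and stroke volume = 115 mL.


CO = HR * SV
CO = 54 * 115 / 1000
CO = 6.21 L/min


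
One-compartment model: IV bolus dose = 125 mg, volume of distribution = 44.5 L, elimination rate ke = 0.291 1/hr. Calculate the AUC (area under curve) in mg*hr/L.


C0 = Dose/Vd = 125/44.5 = 2.80899 mg/L
AUC = C0/ke = 2.80899/0.291
AUC = 9.653 mg*hr/L


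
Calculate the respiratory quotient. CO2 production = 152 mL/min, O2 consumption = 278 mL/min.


RQ = VCO2 / VO2
RQ = 152 / 278
RQ = 0.5468


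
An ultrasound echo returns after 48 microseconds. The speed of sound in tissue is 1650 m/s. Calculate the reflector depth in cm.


depth = c * t / 2
t = 48 us = 4.8000e-05 s
depth = 1650 * 4.8000e-05 / 2
depth = 0.0396 m = 3.96 cm


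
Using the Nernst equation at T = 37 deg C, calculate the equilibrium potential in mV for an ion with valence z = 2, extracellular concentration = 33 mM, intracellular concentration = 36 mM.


E = (RT/(zF)) * ln(C_out/C_in)
T = 37 + 273.15 = 310.15 K
E = (8.314 * 310.15 / (2 * 96485)) * ln(33/36)
E = -1.163 mV


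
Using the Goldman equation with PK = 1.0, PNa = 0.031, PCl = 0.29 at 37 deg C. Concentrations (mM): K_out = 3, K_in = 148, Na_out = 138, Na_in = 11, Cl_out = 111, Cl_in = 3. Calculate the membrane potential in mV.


Vm = (RT/F)*ln((PK*Ko + PNa*Nao + PCl*Cli)/(PK*Ki + PNa*Nai + PCl*Clo))
Numer = 8.148, Denom = 180.531
Vm = -82.8 mV


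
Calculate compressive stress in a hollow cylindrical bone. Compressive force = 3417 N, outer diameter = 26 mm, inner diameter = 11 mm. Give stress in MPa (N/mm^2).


A = pi*(r_o^2 - r_i^2)
r_o = 13 mm, r_i = 5.5 mm
A = 435.896 mm^2
sigma = F/A = 3417 / 435.896
sigma = 7.839 MPa


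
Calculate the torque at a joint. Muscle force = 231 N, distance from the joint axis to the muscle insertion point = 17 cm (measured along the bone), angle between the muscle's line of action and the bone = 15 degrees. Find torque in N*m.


Torque = F * d * sin(theta)   (moment arm = d*sin(theta))
d = 17 cm = 0.17 m
Torque = 231 * 0.17 * sin(15)
Torque = 10.16 N*m


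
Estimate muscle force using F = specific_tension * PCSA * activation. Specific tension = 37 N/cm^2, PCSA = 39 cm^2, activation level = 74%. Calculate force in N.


F = sigma * PCSA * activation
F = 37 * 39 * 0.74
F = 1068 N


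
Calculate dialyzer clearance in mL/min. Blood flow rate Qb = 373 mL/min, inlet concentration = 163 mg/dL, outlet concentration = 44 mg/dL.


K = Qb * (Cb_in - Cb_out) / Cb_in
K = 373 * (163 - 44) / 163
K = 272.3 mL/min


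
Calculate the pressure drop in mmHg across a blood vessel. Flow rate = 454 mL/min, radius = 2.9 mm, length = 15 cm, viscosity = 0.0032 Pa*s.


dP = 8*mu*L*Q / (pi*r^4)
Q = 454 mL/min = 7.56667e-06 m^3/s
dP = 130.766 Pa = 130.766 / 133.322 mmHg = 0.9808 mmHg


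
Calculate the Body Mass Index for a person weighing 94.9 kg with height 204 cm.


BMI = weight / height^2
height = 204 cm = 2.04 m
BMI = 94.9 / 2.04^2
BMI = 22.8 kg/m^2


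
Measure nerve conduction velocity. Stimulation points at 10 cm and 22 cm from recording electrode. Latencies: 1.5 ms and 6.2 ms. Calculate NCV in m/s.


Distance = (22 - 10) / 100 = 0.12 m
dt = (6.2 - 1.5) / 1000 = 0.0047 s
NCV = dist / dt = 25.53 m/s


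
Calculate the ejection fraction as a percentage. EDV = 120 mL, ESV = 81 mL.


SV = EDV - ESV = 120 - 81 = 39 mL
EF = SV/EDV * 100 = 39/120 * 100
EF = 32.5%


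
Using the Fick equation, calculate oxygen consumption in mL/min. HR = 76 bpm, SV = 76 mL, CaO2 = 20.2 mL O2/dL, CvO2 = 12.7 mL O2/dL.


CO = HR*SV = 76*76/1000 = 5.776 L/min
a-v O2 diff = 20.2 - 12.7 = 7.5 mL/dL
VO2 = CO * (CaO2-CvO2) * 10 dL/L
VO2 = 5.776 * 7.5 * 10
VO2 = 433.2 mL/min


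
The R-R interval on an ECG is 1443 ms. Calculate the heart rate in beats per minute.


HR = 60 / RR_interval(s)
RR = 1443 ms = 1.443 s
HR = 60 / 1.443 = 41.58 bpm


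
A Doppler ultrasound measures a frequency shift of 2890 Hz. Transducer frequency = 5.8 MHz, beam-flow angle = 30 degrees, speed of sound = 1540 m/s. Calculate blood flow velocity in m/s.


v = fd * c / (2 * f0 * cos(theta))
v = 2890 * 1540 / (2 * 5.8000e+06 * cos(30))
v = 0.443 m/s


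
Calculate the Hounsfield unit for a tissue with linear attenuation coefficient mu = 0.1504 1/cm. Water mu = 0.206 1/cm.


HU = ((mu_tissue - mu_water) / mu_water) * 1000
HU = ((0.1504 - 0.206) / 0.206) * 1000
HU = -269.9


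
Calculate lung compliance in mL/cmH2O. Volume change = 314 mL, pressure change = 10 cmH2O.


C = dV / dP
C = 314 / 10
C = 31.4 mL/cmH2O


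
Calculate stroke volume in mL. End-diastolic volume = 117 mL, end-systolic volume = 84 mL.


SV = EDV - ESV
SV = 117 - 84
SV = 33 mL


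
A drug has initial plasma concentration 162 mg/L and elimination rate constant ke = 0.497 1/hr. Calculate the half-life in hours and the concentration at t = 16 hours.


t_half = ln(2) / ke = 0.693147 / 0.497 = 1.395 hr
C(t) = C0 * exp(-ke*t) = 162 * exp(-0.497*16)
C(16) = 0.05702 mg/L


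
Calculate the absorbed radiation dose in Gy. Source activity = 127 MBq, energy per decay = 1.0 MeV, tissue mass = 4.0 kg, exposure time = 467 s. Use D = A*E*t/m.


A = 127 MBq = 1.2700e+08 Bq
E = 1.0 MeV = 1.602e-13 J
D = A*E*t/m = 1.2700e+08*1.602e-13*467/4.0
D = 0.002375 Gy


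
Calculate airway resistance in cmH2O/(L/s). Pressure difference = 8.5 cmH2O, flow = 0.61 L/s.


R = dP / flow
R = 8.5 / 0.61
R = 13.93 cmH2O/(L/s)


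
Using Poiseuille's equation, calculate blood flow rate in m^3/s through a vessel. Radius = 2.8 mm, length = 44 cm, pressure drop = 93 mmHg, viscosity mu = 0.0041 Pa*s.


Q = pi*r^4*dP / (8*mu*L)
r = 0.0028 m, L = 0.44 m
dP = 93 mmHg = 12398.946 Pa
Q = 1.6590e-04 m^3/s


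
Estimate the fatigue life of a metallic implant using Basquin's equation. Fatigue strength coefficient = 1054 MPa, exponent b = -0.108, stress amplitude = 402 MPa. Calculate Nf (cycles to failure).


sigma_a = sigma_f' * (2Nf)^b
2Nf = (sigma_a/sigma_f')^(1/b)
2Nf = (402/1054)^(1/-0.108)
2Nf = 7517.2799
Nf = 3759


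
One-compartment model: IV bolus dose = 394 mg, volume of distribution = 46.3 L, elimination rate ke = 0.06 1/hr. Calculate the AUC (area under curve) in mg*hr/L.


C0 = Dose/Vd = 394/46.3 = 8.50972 mg/L
AUC = C0/ke = 8.50972/0.06
AUC = 141.8 mg*hr/L


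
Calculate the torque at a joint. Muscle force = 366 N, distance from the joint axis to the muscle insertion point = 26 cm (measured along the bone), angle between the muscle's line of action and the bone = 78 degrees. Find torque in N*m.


Torque = F * d * sin(theta)   (moment arm = d*sin(theta))
d = 26 cm = 0.26 m
Torque = 366 * 0.26 * sin(78)
Torque = 93.08 N*m


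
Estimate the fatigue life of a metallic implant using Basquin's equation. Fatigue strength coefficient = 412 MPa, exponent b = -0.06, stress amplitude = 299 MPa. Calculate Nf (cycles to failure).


sigma_a = sigma_f' * (2Nf)^b
2Nf = (sigma_a/sigma_f')^(1/b)
2Nf = (299/412)^(1/-0.06)
2Nf = 209.13841
Nf = 104.6


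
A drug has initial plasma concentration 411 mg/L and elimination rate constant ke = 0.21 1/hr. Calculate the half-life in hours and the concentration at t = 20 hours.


t_half = ln(2) / ke = 0.693147 / 0.21 = 3.301 hr
C(t) = C0 * exp(-ke*t) = 411 * exp(-0.21*20)
C(20) = 6.163 mg/L


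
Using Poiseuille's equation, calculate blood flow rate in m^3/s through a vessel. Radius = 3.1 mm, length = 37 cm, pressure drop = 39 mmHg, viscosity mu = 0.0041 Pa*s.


Q = pi*r^4*dP / (8*mu*L)
r = 0.0031 m, L = 0.37 m
dP = 39 mmHg = 5199.558 Pa
Q = 1.2430e-04 m^3/s


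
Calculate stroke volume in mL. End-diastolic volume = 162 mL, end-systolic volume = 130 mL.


SV = EDV - ESV
SV = 162 - 130
SV = 32 mL


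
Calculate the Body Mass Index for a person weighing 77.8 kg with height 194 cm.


BMI = weight / height^2
height = 194 cm = 1.94 m
BMI = 77.8 / 1.94^2
BMI = 20.67 kg/m^2


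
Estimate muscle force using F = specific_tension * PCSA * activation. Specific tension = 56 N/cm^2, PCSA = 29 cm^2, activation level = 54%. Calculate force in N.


F = sigma * PCSA * activation
F = 56 * 29 * 0.54
F = 877 N


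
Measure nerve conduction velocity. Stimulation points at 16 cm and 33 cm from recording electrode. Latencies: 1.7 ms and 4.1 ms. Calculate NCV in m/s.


Distance = (33 - 16) / 100 = 0.17 m
dt = (4.1 - 1.7) / 1000 = 0.0024 s
NCV = dist / dt = 70.83 m/s


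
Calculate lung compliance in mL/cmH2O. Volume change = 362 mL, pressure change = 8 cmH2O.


C = dV / dP
C = 362 / 8
C = 45.25 mL/cmH2O


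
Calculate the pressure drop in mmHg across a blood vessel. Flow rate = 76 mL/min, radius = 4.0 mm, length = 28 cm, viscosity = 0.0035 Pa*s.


dP = 8*mu*L*Q / (pi*r^4)
Q = 76 mL/min = 1.26667e-06 m^3/s
dP = 12.3478 Pa = 12.3478 / 133.322 mmHg = 0.09262 mmHg


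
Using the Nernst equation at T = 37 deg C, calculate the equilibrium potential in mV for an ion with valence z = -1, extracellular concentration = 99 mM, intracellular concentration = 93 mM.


E = (RT/(zF)) * ln(C_out/C_in)
T = 37 + 273.15 = 310.15 K
E = (8.314 * 310.15 / (-1 * 96485)) * ln(99/93)
E = -1.671 mV


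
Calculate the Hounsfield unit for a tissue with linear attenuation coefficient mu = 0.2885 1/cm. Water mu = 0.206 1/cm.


HU = ((mu_tissue - mu_water) / mu_water) * 1000
HU = ((0.2885 - 0.206) / 0.206) * 1000
HU = 400.5


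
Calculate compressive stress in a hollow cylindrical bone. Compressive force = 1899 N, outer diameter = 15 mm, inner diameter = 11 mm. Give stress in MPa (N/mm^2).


A = pi*(r_o^2 - r_i^2)
r_o = 7.5 mm, r_i = 5.5 mm
A = 81.6814 mm^2
sigma = F/A = 1899 / 81.6814
sigma = 23.25 MPa


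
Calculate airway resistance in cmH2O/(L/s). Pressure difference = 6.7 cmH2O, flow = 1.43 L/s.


R = dP / flow
R = 6.7 / 1.43
R = 4.685 cmH2O/(L/s)


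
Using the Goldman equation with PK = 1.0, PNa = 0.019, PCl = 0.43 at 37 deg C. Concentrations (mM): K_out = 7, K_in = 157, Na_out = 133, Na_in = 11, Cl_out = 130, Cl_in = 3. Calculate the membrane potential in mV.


Vm = (RT/F)*ln((PK*Ko + PNa*Nao + PCl*Cli)/(PK*Ki + PNa*Nai + PCl*Clo))
Numer = 10.817, Denom = 213.109
Vm = -79.66 mV


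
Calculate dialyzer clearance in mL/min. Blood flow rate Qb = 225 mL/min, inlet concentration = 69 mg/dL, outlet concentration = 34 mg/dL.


K = Qb * (Cb_in - Cb_out) / Cb_in
K = 225 * (69 - 34) / 69
K = 114.1 mL/min


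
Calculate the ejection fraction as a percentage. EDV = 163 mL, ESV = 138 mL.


SV = EDV - ESV = 163 - 138 = 25 mL
EF = SV/EDV * 100 = 25/163 * 100
EF = 15.34%


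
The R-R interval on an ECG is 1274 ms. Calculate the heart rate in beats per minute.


HR = 60 / RR_interval(s)
RR = 1274 ms = 1.274 s
HR = 60 / 1.274 = 47.1 bpm


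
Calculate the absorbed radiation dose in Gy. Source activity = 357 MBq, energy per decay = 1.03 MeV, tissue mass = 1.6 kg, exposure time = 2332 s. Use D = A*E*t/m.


A = 357 MBq = 3.5700e+08 Bq
E = 1.03 MeV = 1.65006e-13 J
D = A*E*t/m = 3.5700e+08*1.65006e-13*2332/1.6
D = 0.08586 Gy


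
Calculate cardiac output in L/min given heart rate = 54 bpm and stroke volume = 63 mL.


CO = HR * SV
CO = 54 * 63 / 1000
CO = 3.402 L/min


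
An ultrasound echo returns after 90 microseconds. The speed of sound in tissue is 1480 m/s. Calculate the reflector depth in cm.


depth = c * t / 2
t = 90 us = 9.0000e-05 s
depth = 1480 * 9.0000e-05 / 2
depth = 0.0666 m = 6.66 cm


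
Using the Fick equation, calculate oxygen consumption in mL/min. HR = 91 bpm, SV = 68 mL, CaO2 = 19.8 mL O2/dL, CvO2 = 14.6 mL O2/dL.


CO = HR*SV = 91*68/1000 = 6.188 L/min
a-v O2 diff = 19.8 - 14.6 = 5.2 mL/dL
VO2 = CO * (CaO2-CvO2) * 10 dL/L
VO2 = 6.188 * 5.2 * 10
VO2 = 321.8 mL/min


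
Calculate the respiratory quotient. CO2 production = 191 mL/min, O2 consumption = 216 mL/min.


RQ = VCO2 / VO2
RQ = 191 / 216
RQ = 0.8843


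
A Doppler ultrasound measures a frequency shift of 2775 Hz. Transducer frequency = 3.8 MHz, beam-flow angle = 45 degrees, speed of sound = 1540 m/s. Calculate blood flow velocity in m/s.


v = fd * c / (2 * f0 * cos(theta))
v = 2775 * 1540 / (2 * 3.8000e+06 * cos(45))
v = 0.7952 m/s


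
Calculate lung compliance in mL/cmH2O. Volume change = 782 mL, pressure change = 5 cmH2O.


C = dV / dP
C = 782 / 5
C = 156.4 mL/cmH2O


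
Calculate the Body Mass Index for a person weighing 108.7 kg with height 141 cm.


BMI = weight / height^2
height = 141 cm = 1.41 m
BMI = 108.7 / 1.41^2
BMI = 54.68 kg/m^2


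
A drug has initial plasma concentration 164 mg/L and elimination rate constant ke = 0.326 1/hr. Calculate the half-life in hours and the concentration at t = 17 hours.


t_half = ln(2) / ke = 0.693147 / 0.326 = 2.126 hr
C(t) = C0 * exp(-ke*t) = 164 * exp(-0.326*17)
C(17) = 0.6427 mg/L


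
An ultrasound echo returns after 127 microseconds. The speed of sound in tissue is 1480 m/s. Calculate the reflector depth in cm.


depth = c * t / 2
t = 127 us = 1.2700e-04 s
depth = 1480 * 1.2700e-04 / 2
depth = 0.09398 m = 9.398 cm


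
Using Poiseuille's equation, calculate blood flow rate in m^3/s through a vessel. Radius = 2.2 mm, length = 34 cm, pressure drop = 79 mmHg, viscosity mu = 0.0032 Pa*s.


Q = pi*r^4*dP / (8*mu*L)
r = 0.0022 m, L = 0.34 m
dP = 79 mmHg = 10532.438 Pa
Q = 8.9053e-05 m^3/s


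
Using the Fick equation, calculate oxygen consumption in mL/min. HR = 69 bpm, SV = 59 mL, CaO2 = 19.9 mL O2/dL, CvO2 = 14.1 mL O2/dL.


CO = HR*SV = 69*59/1000 = 4.071 L/min
a-v O2 diff = 19.9 - 14.1 = 5.8 mL/dL
VO2 = CO * (CaO2-CvO2) * 10 dL/L
VO2 = 4.071 * 5.8 * 10
VO2 = 236.1 mL/min


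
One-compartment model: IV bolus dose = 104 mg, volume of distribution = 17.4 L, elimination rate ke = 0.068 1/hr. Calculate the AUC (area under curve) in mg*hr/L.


C0 = Dose/Vd = 104/17.4 = 5.97701 mg/L
AUC = C0/ke = 5.97701/0.068
AUC = 87.9 mg*hr/L


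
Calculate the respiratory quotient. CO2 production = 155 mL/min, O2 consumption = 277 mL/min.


RQ = VCO2 / VO2
RQ = 155 / 277
RQ = 0.5596


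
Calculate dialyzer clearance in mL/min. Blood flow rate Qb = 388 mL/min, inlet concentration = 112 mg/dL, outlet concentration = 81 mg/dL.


K = Qb * (Cb_in - Cb_out) / Cb_in
K = 388 * (112 - 81) / 112
K = 107.4 mL/min


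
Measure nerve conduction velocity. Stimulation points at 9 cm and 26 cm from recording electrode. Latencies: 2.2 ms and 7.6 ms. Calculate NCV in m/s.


Distance = (26 - 9) / 100 = 0.17 m
dt = (7.6 - 2.2) / 1000 = 0.0054 s
NCV = dist / dt = 31.48 m/s


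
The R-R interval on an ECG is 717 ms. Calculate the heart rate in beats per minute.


HR = 60 / RR_interval(s)
RR = 717 ms = 0.717 s
HR = 60 / 0.717 = 83.68 bpm


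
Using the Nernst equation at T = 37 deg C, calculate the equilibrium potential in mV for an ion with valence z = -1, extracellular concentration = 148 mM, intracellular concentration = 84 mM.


E = (RT/(zF)) * ln(C_out/C_in)
T = 37 + 273.15 = 310.15 K
E = (8.314 * 310.15 / (-1 * 96485)) * ln(148/84)
E = -15.14 mV


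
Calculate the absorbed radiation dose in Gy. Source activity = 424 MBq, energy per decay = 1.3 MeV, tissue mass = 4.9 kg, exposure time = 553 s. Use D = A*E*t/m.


A = 424 MBq = 4.2400e+08 Bq
E = 1.3 MeV = 2.0826e-13 J
D = A*E*t/m = 4.2400e+08*2.0826e-13*553/4.9
D = 0.009966 Gy


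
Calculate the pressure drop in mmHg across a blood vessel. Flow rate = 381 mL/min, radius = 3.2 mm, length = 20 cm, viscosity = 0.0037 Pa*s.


dP = 8*mu*L*Q / (pi*r^4)
Q = 381 mL/min = 6.35e-06 m^3/s
dP = 114.116 Pa = 114.116 / 133.322 mmHg = 0.8559 mmHg


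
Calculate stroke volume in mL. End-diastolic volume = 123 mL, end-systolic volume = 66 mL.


SV = EDV - ESV
SV = 123 - 66
SV = 57 mL


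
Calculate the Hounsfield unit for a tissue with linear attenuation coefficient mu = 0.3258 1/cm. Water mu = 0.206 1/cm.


HU = ((mu_tissue - mu_water) / mu_water) * 1000
HU = ((0.3258 - 0.206) / 0.206) * 1000
HU = 581.6


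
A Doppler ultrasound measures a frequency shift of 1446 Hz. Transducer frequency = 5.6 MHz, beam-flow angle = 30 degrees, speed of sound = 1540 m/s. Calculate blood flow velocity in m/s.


v = fd * c / (2 * f0 * cos(theta))
v = 1446 * 1540 / (2 * 5.6000e+06 * cos(30))
v = 0.2296 m/s


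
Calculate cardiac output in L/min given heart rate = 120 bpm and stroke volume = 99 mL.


CO = HR * SV
CO = 120 * 99 / 1000
CO = 11.88 L/min


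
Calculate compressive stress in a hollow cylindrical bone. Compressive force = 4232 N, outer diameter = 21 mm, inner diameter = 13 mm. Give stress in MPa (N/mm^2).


A = pi*(r_o^2 - r_i^2)
r_o = 10.5 mm, r_i = 6.5 mm
A = 213.628 mm^2
sigma = F/A = 4232 / 213.628
sigma = 19.81 MPa


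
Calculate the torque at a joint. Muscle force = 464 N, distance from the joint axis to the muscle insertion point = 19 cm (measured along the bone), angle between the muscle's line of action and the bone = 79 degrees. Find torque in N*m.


Torque = F * d * sin(theta)   (moment arm = d*sin(theta))
d = 19 cm = 0.19 m
Torque = 464 * 0.19 * sin(79)
Torque = 86.54 N*m


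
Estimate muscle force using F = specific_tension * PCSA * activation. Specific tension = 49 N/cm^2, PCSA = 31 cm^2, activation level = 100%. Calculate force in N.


F = sigma * PCSA * activation
F = 49 * 31 * 1
F = 1519 N


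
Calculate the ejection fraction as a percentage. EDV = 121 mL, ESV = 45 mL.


SV = EDV - ESV = 121 - 45 = 76 mL
EF = SV/EDV * 100 = 76/121 * 100
EF = 62.81%


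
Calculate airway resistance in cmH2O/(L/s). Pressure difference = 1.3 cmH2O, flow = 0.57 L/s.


R = dP / flow
R = 1.3 / 0.57
R = 2.281 cmH2O/(L/s)


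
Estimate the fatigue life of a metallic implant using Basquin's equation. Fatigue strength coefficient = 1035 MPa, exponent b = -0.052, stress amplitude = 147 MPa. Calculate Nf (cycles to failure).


sigma_a = sigma_f' * (2Nf)^b
2Nf = (sigma_a/sigma_f')^(1/b)
2Nf = (147/1035)^(1/-0.052)
2Nf = 1.9972968e+16
Nf = 9.9865e+15


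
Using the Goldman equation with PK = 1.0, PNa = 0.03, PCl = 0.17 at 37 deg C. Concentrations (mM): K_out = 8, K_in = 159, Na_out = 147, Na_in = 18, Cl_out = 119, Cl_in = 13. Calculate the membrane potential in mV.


Vm = (RT/F)*ln((PK*Ko + PNa*Nao + PCl*Cli)/(PK*Ki + PNa*Nai + PCl*Clo))
Numer = 14.62, Denom = 179.77
Vm = -67.06 mV


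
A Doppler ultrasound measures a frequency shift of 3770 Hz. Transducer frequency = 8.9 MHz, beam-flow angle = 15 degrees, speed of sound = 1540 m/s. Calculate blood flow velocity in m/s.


v = fd * c / (2 * f0 * cos(theta))
v = 3770 * 1540 / (2 * 8.9000e+06 * cos(15))
v = 0.3377 m/s


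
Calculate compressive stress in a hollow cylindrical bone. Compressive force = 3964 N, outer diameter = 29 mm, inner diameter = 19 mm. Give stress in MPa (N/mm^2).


A = pi*(r_o^2 - r_i^2)
r_o = 14.5 mm, r_i = 9.5 mm
A = 376.991 mm^2
sigma = F/A = 3964 / 376.991
sigma = 10.51 MPa


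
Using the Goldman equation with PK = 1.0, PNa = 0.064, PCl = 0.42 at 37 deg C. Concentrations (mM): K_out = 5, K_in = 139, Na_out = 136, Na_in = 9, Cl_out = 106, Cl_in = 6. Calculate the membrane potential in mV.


Vm = (RT/F)*ln((PK*Ko + PNa*Nao + PCl*Cli)/(PK*Ki + PNa*Nai + PCl*Clo))
Numer = 16.224, Denom = 184.096
Vm = -64.91 mV


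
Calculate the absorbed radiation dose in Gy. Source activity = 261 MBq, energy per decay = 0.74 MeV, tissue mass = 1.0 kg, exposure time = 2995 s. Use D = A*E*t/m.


A = 261 MBq = 2.6100e+08 Bq
E = 0.74 MeV = 1.18548e-13 J
D = A*E*t/m = 2.6100e+08*1.18548e-13*2995/1.0
D = 0.09267 Gy


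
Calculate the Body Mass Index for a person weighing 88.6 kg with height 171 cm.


BMI = weight / height^2
height = 171 cm = 1.71 m
BMI = 88.6 / 1.71^2
BMI = 30.3 kg/m^2


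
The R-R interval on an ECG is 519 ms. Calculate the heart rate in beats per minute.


HR = 60 / RR_interval(s)
RR = 519 ms = 0.519 s
HR = 60 / 0.519 = 115.6 bpm


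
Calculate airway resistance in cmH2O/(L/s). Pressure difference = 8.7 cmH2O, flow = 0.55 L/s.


R = dP / flow
R = 8.7 / 0.55
R = 15.82 cmH2O/(L/s)


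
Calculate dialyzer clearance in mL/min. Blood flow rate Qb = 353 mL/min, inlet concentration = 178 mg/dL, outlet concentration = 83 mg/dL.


K = Qb * (Cb_in - Cb_out) / Cb_in
K = 353 * (178 - 83) / 178
K = 188.4 mL/min


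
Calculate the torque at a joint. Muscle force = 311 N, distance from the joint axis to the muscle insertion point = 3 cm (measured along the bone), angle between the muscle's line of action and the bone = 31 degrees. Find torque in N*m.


Torque = F * d * sin(theta)   (moment arm = d*sin(theta))
d = 3 cm = 0.03 m
Torque = 311 * 0.03 * sin(31)
Torque = 4.805 N*m


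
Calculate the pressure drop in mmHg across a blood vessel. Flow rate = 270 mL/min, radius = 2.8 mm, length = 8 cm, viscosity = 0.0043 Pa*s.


dP = 8*mu*L*Q / (pi*r^4)
Q = 270 mL/min = 4.5e-06 m^3/s
dP = 64.1326 Pa = 64.1326 / 133.322 mmHg = 0.481 mmHg


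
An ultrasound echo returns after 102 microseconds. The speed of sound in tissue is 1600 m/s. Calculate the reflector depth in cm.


depth = c * t / 2
t = 102 us = 1.0200e-04 s
depth = 1600 * 1.0200e-04 / 2
depth = 0.0816 m = 8.16 cm


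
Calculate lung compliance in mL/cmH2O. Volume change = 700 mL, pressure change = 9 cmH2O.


C = dV / dP
C = 700 / 9
C = 77.78 mL/cmH2O


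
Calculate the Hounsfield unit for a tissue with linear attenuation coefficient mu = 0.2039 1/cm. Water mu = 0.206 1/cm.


HU = ((mu_tissue - mu_water) / mu_water) * 1000
HU = ((0.2039 - 0.206) / 0.206) * 1000
HU = -10.19


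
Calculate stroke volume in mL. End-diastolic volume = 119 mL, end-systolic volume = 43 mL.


SV = EDV - ESV
SV = 119 - 43
SV = 76 mL


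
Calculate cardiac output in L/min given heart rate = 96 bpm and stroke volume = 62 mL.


CO = HR * SV
CO = 96 * 62 / 1000
CO = 5.952 L/min


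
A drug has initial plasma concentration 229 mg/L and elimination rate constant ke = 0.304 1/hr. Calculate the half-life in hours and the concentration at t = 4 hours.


t_half = ln(2) / ke = 0.693147 / 0.304 = 2.28 hr
C(t) = C0 * exp(-ke*t) = 229 * exp(-0.304*4)
C(4) = 67.88 mg/L


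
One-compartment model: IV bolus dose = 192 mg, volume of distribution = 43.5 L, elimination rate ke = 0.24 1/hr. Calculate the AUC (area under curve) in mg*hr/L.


C0 = Dose/Vd = 192/43.5 = 4.41379 mg/L
AUC = C0/ke = 4.41379/0.24
AUC = 18.39 mg*hr/L


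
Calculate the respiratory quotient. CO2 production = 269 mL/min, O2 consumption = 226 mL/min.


RQ = VCO2 / VO2
RQ = 269 / 226
RQ = 1.19


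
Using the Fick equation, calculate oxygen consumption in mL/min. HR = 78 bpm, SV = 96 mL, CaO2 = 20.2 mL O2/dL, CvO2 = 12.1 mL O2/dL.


CO = HR*SV = 78*96/1000 = 7.488 L/min
a-v O2 diff = 20.2 - 12.1 = 8.1 mL/dL
VO2 = CO * (CaO2-CvO2) * 10 dL/L
VO2 = 7.488 * 8.1 * 10
VO2 = 606.5 mL/min


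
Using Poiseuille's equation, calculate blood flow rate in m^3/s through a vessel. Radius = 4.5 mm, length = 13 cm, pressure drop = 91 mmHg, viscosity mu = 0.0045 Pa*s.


Q = pi*r^4*dP / (8*mu*L)
r = 0.0045 m, L = 0.13 m
dP = 91 mmHg = 12132.302 Pa
Q = 0.00334 m^3/s


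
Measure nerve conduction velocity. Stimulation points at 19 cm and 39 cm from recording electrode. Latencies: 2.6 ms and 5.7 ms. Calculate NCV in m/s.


Distance = (39 - 19) / 100 = 0.2 m
dt = (5.7 - 2.6) / 1000 = 0.0031 s
NCV = dist / dt = 64.52 m/s


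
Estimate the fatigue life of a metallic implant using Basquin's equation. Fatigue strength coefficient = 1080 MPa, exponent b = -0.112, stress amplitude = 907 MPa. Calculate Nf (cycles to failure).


sigma_a = sigma_f' * (2Nf)^b
2Nf = (sigma_a/sigma_f')^(1/b)
2Nf = (907/1080)^(1/-0.112)
2Nf = 4.7526163
Nf = 2.376


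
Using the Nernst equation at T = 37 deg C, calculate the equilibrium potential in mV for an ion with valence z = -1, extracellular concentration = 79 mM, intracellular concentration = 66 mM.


E = (RT/(zF)) * ln(C_out/C_in)
T = 37 + 273.15 = 310.15 K
E = (8.314 * 310.15 / (-1 * 96485)) * ln(79/66)
E = -4.805 mV


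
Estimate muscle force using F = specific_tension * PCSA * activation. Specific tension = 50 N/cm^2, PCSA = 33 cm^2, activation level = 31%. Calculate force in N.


F = sigma * PCSA * activation
F = 50 * 33 * 0.31
F = 511.5 N


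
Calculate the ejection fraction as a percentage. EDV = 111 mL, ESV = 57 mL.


SV = EDV - ESV = 111 - 57 = 54 mL
EF = SV/EDV * 100 = 54/111 * 100
EF = 48.65%


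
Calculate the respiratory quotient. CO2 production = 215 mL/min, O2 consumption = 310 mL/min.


RQ = VCO2 / VO2
RQ = 215 / 310
RQ = 0.6935


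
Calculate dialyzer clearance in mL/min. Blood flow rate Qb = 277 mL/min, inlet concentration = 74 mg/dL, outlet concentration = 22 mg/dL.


K = Qb * (Cb_in - Cb_out) / Cb_in
K = 277 * (74 - 22) / 74
K = 194.6 mL/min


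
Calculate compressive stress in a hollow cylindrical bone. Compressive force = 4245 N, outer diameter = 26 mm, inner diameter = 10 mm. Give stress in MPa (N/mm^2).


A = pi*(r_o^2 - r_i^2)
r_o = 13 mm, r_i = 5 mm
A = 452.389 mm^2
sigma = F/A = 4245 / 452.389
sigma = 9.384 MPa


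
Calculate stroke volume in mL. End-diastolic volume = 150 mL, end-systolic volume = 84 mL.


SV = EDV - ESV
SV = 150 - 84
SV = 66 mL


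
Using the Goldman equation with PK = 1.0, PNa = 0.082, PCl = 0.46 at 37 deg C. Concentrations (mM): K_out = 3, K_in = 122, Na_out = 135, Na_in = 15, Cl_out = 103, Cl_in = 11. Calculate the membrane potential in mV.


Vm = (RT/F)*ln((PK*Ko + PNa*Nao + PCl*Cli)/(PK*Ki + PNa*Nai + PCl*Clo))
Numer = 19.13, Denom = 170.61
Vm = -58.48 mV


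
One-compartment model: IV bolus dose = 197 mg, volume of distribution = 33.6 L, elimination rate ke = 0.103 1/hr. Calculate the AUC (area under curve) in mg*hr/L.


C0 = Dose/Vd = 197/33.6 = 5.8631 mg/L
AUC = C0/ke = 5.8631/0.103
AUC = 56.92 mg*hr/L


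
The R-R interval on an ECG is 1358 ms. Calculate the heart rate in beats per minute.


HR = 60 / RR_interval(s)
RR = 1358 ms = 1.358 s
HR = 60 / 1.358 = 44.18 bpm


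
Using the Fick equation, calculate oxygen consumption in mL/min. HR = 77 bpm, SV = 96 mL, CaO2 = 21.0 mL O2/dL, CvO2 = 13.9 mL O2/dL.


CO = HR*SV = 77*96/1000 = 7.392 L/min
a-v O2 diff = 21.0 - 13.9 = 7.1 mL/dL
VO2 = CO * (CaO2-CvO2) * 10 dL/L
VO2 = 7.392 * 7.1 * 10
VO2 = 524.8 mL/min


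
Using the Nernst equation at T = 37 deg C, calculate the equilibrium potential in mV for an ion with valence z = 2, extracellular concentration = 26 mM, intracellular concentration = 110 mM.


E = (RT/(zF)) * ln(C_out/C_in)
T = 37 + 273.15 = 310.15 K
E = (8.314 * 310.15 / (2 * 96485)) * ln(26/110)
E = -19.27 mV


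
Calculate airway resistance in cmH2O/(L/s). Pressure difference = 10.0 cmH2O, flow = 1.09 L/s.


R = dP / flow
R = 10.0 / 1.09
R = 9.174 cmH2O/(L/s)


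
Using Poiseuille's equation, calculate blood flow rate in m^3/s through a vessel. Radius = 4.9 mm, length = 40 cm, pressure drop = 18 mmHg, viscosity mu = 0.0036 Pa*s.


Q = pi*r^4*dP / (8*mu*L)
r = 0.0049 m, L = 0.4 m
dP = 18 mmHg = 2399.796 Pa
Q = 3.7727e-04 m^3/s


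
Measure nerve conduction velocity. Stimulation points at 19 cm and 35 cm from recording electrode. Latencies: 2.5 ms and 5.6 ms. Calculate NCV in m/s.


Distance = (35 - 19) / 100 = 0.16 m
dt = (5.6 - 2.5) / 1000 = 0.0031 s
NCV = dist / dt = 51.61 m/s


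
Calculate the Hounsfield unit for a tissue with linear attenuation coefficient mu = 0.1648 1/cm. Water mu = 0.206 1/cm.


HU = ((mu_tissue - mu_water) / mu_water) * 1000
HU = ((0.1648 - 0.206) / 0.206) * 1000
HU = -200


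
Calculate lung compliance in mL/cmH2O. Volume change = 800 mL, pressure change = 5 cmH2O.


C = dV / dP
C = 800 / 5
C = 160 mL/cmH2O


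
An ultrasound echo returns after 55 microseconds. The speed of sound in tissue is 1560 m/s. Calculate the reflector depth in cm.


depth = c * t / 2
t = 55 us = 5.5000e-05 s
depth = 1560 * 5.5000e-05 / 2
depth = 0.0429 m = 4.29 cm


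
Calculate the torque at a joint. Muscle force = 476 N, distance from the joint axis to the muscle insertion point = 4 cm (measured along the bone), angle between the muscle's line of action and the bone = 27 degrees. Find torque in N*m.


Torque = F * d * sin(theta)   (moment arm = d*sin(theta))
d = 4 cm = 0.04 m
Torque = 476 * 0.04 * sin(27)
Torque = 8.644 N*m


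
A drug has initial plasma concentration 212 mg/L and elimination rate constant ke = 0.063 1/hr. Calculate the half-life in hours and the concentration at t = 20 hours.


t_half = ln(2) / ke = 0.693147 / 0.063 = 11 hr
C(t) = C0 * exp(-ke*t) = 212 * exp(-0.063*20)
C(20) = 60.13 mg/L


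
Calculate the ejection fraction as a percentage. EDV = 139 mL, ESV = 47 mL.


SV = EDV - ESV = 139 - 47 = 92 mL
EF = SV/EDV * 100 = 92/139 * 100
EF = 66.19%


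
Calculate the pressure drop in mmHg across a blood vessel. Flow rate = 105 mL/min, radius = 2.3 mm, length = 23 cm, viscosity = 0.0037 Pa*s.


dP = 8*mu*L*Q / (pi*r^4)
Q = 105 mL/min = 1.75e-06 m^3/s
dP = 135.518 Pa = 135.518 / 133.322 mmHg = 1.016 mmHg


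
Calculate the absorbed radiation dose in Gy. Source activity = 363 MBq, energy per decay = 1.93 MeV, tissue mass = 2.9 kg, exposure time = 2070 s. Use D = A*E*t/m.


A = 363 MBq = 3.6300e+08 Bq
E = 1.93 MeV = 3.09186e-13 J
D = A*E*t/m = 3.6300e+08*3.09186e-13*2070/2.9
D = 0.08011 Gy


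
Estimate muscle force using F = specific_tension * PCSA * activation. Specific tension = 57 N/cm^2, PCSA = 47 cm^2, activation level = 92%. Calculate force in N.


F = sigma * PCSA * activation
F = 57 * 47 * 0.92
F = 2465 N


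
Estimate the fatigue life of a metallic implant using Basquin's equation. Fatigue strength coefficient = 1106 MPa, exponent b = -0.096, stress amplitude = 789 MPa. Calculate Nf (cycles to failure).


sigma_a = sigma_f' * (2Nf)^b
2Nf = (sigma_a/sigma_f')^(1/b)
2Nf = (789/1106)^(1/-0.096)
2Nf = 33.720742
Nf = 16.86


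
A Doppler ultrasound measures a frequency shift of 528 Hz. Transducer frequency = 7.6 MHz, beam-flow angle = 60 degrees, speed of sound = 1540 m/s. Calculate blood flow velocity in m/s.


v = fd * c / (2 * f0 * cos(theta))
v = 528 * 1540 / (2 * 7.6000e+06 * cos(60))
v = 0.107 m/s


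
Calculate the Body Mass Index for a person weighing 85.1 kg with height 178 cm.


BMI = weight / height^2
height = 178 cm = 1.78 m
BMI = 85.1 / 1.78^2
BMI = 26.86 kg/m^2


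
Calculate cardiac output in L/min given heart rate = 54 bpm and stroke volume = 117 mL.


CO = HR * SV
CO = 54 * 117 / 1000
CO = 6.318 L/min


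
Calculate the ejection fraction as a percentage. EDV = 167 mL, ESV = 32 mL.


SV = EDV - ESV = 167 - 32 = 135 mL
EF = SV/EDV * 100 = 135/167 * 100
EF = 80.84%


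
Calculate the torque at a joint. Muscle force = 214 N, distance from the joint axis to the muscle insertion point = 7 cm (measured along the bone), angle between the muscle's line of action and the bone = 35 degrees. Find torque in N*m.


Torque = F * d * sin(theta)   (moment arm = d*sin(theta))
d = 7 cm = 0.07 m
Torque = 214 * 0.07 * sin(35)
Torque = 8.592 N*m


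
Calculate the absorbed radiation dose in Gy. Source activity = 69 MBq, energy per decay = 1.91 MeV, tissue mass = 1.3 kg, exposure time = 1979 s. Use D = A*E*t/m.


A = 69 MBq = 6.9000e+07 Bq
E = 1.91 MeV = 3.05982e-13 J
D = A*E*t/m = 6.9000e+07*3.05982e-13*1979/1.3
D = 0.03214 Gy


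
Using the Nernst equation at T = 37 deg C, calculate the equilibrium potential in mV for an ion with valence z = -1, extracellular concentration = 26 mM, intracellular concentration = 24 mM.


E = (RT/(zF)) * ln(C_out/C_in)
T = 37 + 273.15 = 310.15 K
E = (8.314 * 310.15 / (-1 * 96485)) * ln(26/24)
E = -2.139 mV


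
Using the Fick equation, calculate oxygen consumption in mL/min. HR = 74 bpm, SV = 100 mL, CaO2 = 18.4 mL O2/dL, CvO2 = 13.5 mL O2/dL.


CO = HR*SV = 74*100/1000 = 7.4 L/min
a-v O2 diff = 18.4 - 13.5 = 4.9 mL/dL
VO2 = CO * (CaO2-CvO2) * 10 dL/L
VO2 = 7.4 * 4.9 * 10
VO2 = 362.6 mL/min


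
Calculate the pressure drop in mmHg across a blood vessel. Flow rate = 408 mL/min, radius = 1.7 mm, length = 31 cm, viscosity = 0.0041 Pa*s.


dP = 8*mu*L*Q / (pi*r^4)
Q = 408 mL/min = 6.8e-06 m^3/s
dP = 2635.11 Pa = 2635.11 / 133.322 mmHg = 19.77 mmHg


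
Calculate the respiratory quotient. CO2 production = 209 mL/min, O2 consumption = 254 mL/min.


RQ = VCO2 / VO2
RQ = 209 / 254
RQ = 0.8228


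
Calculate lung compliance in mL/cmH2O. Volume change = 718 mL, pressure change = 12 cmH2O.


C = dV / dP
C = 718 / 12
C = 59.83 mL/cmH2O


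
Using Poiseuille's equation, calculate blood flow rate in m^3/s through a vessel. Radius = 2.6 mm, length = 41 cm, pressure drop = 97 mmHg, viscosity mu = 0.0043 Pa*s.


Q = pi*r^4*dP / (8*mu*L)
r = 0.0026 m, L = 0.41 m
dP = 97 mmHg = 12932.234 Pa
Q = 1.3164e-04 m^3/s


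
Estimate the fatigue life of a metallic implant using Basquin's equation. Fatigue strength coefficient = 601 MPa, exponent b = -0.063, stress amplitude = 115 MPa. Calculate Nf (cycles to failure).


sigma_a = sigma_f' * (2Nf)^b
2Nf = (sigma_a/sigma_f')^(1/b)
2Nf = (115/601)^(1/-0.063)
2Nf = 2.509742e+11
Nf = 1.2549e+11


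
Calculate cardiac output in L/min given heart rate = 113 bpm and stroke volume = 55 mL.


CO = HR * SV
CO = 113 * 55 / 1000
CO = 6.215 L/min


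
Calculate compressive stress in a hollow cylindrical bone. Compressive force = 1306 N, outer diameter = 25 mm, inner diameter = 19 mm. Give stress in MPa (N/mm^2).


A = pi*(r_o^2 - r_i^2)
r_o = 12.5 mm, r_i = 9.5 mm
A = 207.345 mm^2
sigma = F/A = 1306 / 207.345
sigma = 6.299 MPa


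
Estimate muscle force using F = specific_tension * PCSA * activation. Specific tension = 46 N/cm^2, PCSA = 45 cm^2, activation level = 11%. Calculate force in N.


F = sigma * PCSA * activation
F = 46 * 45 * 0.11
F = 227.7 N


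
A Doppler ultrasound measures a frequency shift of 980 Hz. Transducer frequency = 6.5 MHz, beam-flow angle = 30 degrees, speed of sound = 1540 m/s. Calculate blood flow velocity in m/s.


v = fd * c / (2 * f0 * cos(theta))
v = 980 * 1540 / (2 * 6.5000e+06 * cos(30))
v = 0.1341 m/s


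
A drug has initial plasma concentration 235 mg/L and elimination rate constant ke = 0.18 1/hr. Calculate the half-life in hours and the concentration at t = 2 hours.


t_half = ln(2) / ke = 0.693147 / 0.18 = 3.851 hr
C(t) = C0 * exp(-ke*t) = 235 * exp(-0.18*2)
C(2) = 164 mg/L


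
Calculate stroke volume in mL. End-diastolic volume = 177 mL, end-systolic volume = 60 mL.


SV = EDV - ESV
SV = 177 - 60
SV = 117 mL


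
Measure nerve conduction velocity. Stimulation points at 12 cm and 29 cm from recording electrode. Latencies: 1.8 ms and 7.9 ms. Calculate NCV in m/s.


Distance = (29 - 12) / 100 = 0.17 m
dt = (7.9 - 1.8) / 1000 = 0.0061 s
NCV = dist / dt = 27.87 m/s


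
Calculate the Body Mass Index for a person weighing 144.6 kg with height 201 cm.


BMI = weight / height^2
height = 201 cm = 2.01 m
BMI = 144.6 / 2.01^2
BMI = 35.79 kg/m^2


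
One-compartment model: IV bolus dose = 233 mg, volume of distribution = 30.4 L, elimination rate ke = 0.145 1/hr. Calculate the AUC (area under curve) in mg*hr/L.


C0 = Dose/Vd = 233/30.4 = 7.66447 mg/L
AUC = C0/ke = 7.66447/0.145
AUC = 52.86 mg*hr/L


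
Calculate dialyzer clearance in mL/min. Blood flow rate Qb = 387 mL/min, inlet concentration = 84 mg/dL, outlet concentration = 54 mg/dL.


K = Qb * (Cb_in - Cb_out) / Cb_in
K = 387 * (84 - 54) / 84
K = 138.2 mL/min
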